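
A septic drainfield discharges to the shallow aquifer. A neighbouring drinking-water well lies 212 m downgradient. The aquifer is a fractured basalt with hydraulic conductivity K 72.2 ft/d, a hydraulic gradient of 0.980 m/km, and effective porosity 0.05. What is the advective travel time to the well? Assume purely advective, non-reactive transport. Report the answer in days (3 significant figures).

492 days

K = 72.2 ft/d × 0.3048 = 22.01 m/d
q = Ki = 22.01 × 9.8e-4 = 0.02157 m/d
v = Ki/n = 22.01·9.8e-4/0.05 = 0.4313 m/d
t = L / v = 212 / 0.4313 = 491.5 d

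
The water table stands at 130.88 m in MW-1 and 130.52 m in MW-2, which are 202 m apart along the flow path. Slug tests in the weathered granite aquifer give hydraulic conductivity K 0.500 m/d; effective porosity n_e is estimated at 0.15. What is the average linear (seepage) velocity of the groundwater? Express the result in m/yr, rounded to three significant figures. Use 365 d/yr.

Hydraulic gradient i = (130.88 − 130.52) / 202 = 0.36 / 202 = 0.001782
Darcy flux q = K·i = 0.500 × 0.001782 = 8.911e-4 m/d
v = Ki/n = 0.500·0.001782/0.15 = 0.005941 m/d
   = 0.005941 × 365 = 2.17 m/yr

2.17 m/yr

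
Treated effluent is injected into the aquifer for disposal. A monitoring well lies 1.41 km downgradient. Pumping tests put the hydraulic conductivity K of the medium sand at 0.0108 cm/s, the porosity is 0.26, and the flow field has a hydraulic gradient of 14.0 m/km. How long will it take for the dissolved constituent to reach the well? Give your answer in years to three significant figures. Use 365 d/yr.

K = 0.0108 cm/s × 864 = 9.331 m/d
Specific discharge q = 9.331 × 0.014 = 0.1306 m/d
Seepage velocity v = q / n = 0.1306 / 0.26 = 0.5024 m/d
L = 1.41 km = 1410 m
t = L / v = 1410 / 0.5024 = 2806 d
   = 2806 / 365 = 7.69 yr

7.69 years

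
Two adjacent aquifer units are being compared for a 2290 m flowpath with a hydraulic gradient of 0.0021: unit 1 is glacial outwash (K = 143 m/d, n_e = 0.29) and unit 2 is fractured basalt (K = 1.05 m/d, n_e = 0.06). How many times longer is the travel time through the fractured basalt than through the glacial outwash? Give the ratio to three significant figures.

28.2

Unit 1 (glacial outwash): v = 143×0.0021/0.29 = 1.036 m/d, t = 2290/1.036 = 2211 d
Unit 2 (fractured basalt): v = 1.05×0.0021/0.06 = 0.03675 m/d, t = 2290/0.03675 = 62310 d
t(fractured basalt) / t(glacial outwash) = 62310/2211 = 28.2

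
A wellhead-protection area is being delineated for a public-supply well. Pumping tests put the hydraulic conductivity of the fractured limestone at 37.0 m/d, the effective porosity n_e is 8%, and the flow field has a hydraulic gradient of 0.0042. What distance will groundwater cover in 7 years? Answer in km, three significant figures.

4.96 km

Specific discharge q = 37.0 × 0.0042 = 0.1554 m/d
Seepage velocity v = q / n = 0.1554 / 0.08 = 1.942 m/d
T = 7 yr × 365 = 2555 d
L = v × T = 1.942 × 2555 = 4963 m
   = 4.96 km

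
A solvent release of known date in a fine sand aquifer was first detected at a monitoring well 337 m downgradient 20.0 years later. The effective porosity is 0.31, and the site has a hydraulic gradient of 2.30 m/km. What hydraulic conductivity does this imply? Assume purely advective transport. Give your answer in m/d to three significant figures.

6.22 m/d

t = 20.0 years = 7300 d
v = L / t = 337 / 7300 = 0.04616 m/d
K = v · n / i = 0.04616 × 0.31 / 0.0023 = 6.22 m/d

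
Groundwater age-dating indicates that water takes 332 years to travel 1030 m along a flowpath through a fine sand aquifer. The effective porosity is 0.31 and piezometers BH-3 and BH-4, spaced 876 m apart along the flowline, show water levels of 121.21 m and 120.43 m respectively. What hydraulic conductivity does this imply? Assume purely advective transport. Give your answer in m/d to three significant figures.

2.96 m/d

Hydraulic gradient i = (121.21 − 120.43) / 876 = 0.78 / 876 = 8.904e-4
t = 332 years = 121200 d
v = L / t = 1030 / 121200 = 0.008500 m/d
K = v · n / i = 0.008500 × 0.31 / 8.904e-4 = 2.96 m/d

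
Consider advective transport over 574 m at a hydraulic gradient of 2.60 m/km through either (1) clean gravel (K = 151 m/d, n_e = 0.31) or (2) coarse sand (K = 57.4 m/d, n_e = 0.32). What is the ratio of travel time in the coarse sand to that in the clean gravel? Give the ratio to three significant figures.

Unit 1 (clean gravel): v = 151×0.0026/0.31 = 1.266 m/d, t = 574/1.266 = 453.2 d
Unit 2 (coarse sand): v = 57.4×0.0026/0.32 = 0.4664 m/d, t = 574/0.4664 = 1231 d
t(coarse sand) / t(clean gravel) = 1231/453.2 = 2.72

2.72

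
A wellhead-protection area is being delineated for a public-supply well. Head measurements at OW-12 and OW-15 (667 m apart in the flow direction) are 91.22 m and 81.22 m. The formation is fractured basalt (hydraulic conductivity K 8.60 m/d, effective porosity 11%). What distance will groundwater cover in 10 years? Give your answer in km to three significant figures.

4.28 km

Hydraulic gradient i = (91.22 − 81.22) / 667 = 10.00 / 667 = 0.01499
Specific discharge q = 8.60 × 0.01499 = 0.1289 m/d
v_s = q/n_e = 0.1289/0.11 = 1.172 m/d
T = 10 yr × 365 = 3650 d
L = v × T = 1.172 × 3650 = 4278 m
   = 4.28 km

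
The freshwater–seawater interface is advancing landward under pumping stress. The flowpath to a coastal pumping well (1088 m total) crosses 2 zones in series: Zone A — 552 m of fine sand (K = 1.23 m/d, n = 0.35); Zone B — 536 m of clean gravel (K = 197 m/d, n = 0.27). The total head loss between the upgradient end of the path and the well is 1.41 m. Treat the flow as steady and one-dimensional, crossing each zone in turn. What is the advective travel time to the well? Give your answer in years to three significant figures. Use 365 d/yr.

296 years

Steady 1-D flow in series ⇒ the Darcy flux q is identical in every zone and the zone head losses add (resistances L/K in series).
Σ(L/K) = 552/1.23 + 536/197 = 448.8 + 2.721 = 451.5 d
q = ΔH / Σ(L/K) = 1.41 / 451.5 = 0.003123 m/d (same in every zone)
Zone A: v = q/n = 0.003123/0.35 = 0.008923 m/d → t_A = 552/0.008923 = 61870 d
Zone B: v = q/n = 0.003123/0.27 = 0.01157 m/d → t_B = 536/0.01157 = 46340 d
Total t = 61870 + 46340 = 108200 d
   = 108200 / 365 = 296 yr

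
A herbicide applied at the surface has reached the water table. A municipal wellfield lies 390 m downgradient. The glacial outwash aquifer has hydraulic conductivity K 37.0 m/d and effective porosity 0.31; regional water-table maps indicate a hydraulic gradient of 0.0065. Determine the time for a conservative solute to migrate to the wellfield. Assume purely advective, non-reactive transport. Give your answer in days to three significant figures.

Specific discharge q = 37.0 × 0.0065 = 0.2405 m/d
Average linear velocity = 0.2405 / 0.31 = 0.7758 m/d
t = L / v = 390 / 0.7758 = 502.7 d

503 days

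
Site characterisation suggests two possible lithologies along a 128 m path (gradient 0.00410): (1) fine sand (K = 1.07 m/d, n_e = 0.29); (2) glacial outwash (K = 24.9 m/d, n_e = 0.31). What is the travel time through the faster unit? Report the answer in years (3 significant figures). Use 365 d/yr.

1.06 years

Unit 1 (fine sand): v = 1.07×0.0041/0.29 = 0.01513 m/d, t = 128/0.01513 = 8461 d
Unit 2 (glacial outwash): v = 24.9×0.0041/0.31 = 0.3293 m/d, t = 128/0.3293 = 388.7 d
Faster: 388.7 d / 365 = 1.06 yr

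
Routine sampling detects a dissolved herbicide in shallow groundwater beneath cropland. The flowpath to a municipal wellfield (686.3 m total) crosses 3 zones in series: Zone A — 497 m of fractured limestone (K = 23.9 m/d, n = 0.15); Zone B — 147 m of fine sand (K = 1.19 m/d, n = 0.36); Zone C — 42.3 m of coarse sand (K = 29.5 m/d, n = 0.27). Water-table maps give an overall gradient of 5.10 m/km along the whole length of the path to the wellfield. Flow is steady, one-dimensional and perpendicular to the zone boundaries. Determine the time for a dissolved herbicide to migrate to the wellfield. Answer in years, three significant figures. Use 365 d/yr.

Continuity: the same q passes through each zone, so ΔH = q·Σ(L_j/K_j) — the zones act as resistances in series.
Σ(L/K) = 497/23.9 + 147/1.19 + 42.3/29.5 = 20.79 + 123.5 + 1.434 = 145.8 d
K_eq = L_total / Σ(L/K) = 686.3 / 145.8 = 4.708 m/d
q = K_eq · i = 4.708 × 0.0051 = 0.02401 m/d (same in every zone)
Zone A: v = q/n = 0.02401/0.15 = 0.1601 m/d → t_A = 497/0.1601 = 3105 d
Zone B: v = q/n = 0.02401/0.36 = 0.06670 m/d → t_B = 147/0.06670 = 2204 d
Zone C: v = q/n = 0.02401/0.27 = 0.08894 m/d → t_C = 42.3/0.08894 = 475.6 d
Total t = 3105 + 2204 + 475.6 = 5784 d
   = 5784 / 365 = 15.8 yr

15.8 years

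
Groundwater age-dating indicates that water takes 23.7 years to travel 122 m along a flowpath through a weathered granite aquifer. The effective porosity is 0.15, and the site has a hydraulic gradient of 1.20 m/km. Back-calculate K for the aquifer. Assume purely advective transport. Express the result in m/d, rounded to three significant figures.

1.76 m/d

t = 23.7 years = 8651 d
v = L / t = 122 / 8651 = 0.01410 m/d
K = v · n / i = 0.01410 × 0.15 / 0.0012 = 1.76 m/d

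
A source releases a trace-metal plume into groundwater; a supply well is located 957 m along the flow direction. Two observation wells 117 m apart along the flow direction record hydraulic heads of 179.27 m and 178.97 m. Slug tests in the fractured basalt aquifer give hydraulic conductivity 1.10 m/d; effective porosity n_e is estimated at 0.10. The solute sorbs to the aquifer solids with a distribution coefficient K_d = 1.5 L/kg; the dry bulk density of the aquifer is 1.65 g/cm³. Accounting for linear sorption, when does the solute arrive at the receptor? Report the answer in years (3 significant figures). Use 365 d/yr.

Hydraulic gradient i = (179.27 − 178.97) / 117 = 0.30 / 117 = 0.002564
q = Ki = 1.10 × 0.002564 = 0.002821 m/d
Seepage velocity v = q / n = 0.002821 / 0.10 = 0.02821 m/d
Retardation R = 1 + ρ_b·K_d/n = 1 + 1.65×1.5/0.10 = 25.75
Contaminant velocity v_c = v/R = 0.02821/25.75 = 0.001095 m/d
t = L/v_c = 957/0.001095 = 873700 d
   = 873700/365 = 2390 yr

2390 years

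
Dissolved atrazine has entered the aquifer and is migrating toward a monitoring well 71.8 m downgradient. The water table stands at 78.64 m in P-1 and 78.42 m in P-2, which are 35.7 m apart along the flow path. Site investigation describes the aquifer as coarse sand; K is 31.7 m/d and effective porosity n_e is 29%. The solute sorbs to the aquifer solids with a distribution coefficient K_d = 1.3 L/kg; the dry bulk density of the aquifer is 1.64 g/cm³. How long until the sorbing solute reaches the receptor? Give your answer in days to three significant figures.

Hydraulic gradient i = (78.64 − 78.42) / 35.7 = 0.22 / 35.7 = 0.006162
Specific discharge q = 31.7 × 0.006162 = 0.1954 m/d
Seepage velocity v = q / n = 0.1954 / 0.29 = 0.6736 m/d
Retardation R = 1 + ρ_b·K_d/n = 1 + 1.64×1.3/0.29 = 8.352
Contaminant velocity v_c = v/R = 0.6736/8.352 = 0.08066 m/d
t = L/v_c = 71.8/0.08066 = 890.2 d

890 days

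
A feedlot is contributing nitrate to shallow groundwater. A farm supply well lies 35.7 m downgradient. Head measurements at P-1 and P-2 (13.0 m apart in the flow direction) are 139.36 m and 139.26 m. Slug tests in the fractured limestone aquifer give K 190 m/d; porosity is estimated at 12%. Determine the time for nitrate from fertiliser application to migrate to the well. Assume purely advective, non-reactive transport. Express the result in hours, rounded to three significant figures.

70.3 hours

Hydraulic gradient i = (139.36 − 139.26) / 13.0 = 0.10 / 13.0 = 0.007692
Specific discharge q = 190 × 0.007692 = 1.462 m/d
v_s = q/n_e = 1.462/0.12 = 12.18 m/d
t = L / v = 35.7 / 12.18 = 2.931 d
   = 2.931 × 24 = 70.3 h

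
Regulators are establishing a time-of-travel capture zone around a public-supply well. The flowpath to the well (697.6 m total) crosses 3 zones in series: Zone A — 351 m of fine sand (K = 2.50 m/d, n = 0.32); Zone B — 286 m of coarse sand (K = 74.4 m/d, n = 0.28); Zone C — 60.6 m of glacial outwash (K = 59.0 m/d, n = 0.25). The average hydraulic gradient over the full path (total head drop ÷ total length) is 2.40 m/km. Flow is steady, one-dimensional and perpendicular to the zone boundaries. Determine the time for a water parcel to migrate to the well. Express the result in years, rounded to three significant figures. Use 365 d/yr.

49.3 years

Steady 1-D flow in series ⇒ the Darcy flux q is identical in every zone and the zone head losses add (resistances L/K in series).
Σ(L/K) = 351/2.50 + 286/74.4 + 60.6/59.0 = 140.4 + 3.844 + 1.027 = 145.3 d
K_eq = L_total / Σ(L/K) = 697.6 / 145.3 = 4.802 m/d
q = K_eq · i = 4.802 × 0.0024 = 0.01152 m/d (same in every zone)
Zone A: v = q/n = 0.01152/0.32 = 0.03602 m/d → t_A = 351/0.03602 = 9746 d
Zone B: v = q/n = 0.01152/0.28 = 0.04116 m/d → t_B = 286/0.04116 = 6948 d
Zone C: v = q/n = 0.01152/0.25 = 0.04610 m/d → t_C = 60.6/0.04610 = 1315 d
Total t = 9746 + 6948 + 1315 = 18010 d
   = 18010 / 365 = 49.3 yr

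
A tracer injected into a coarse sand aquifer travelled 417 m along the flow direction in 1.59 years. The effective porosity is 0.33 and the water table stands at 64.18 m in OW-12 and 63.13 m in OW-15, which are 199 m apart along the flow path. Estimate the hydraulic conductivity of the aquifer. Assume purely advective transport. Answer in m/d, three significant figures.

44.9 m/d

Hydraulic gradient i = (64.18 − 63.13) / 199 = 1.05 / 199 = 0.005276
t = 1.59 years = 580.4 d
v = L / t = 417 / 580.4 = 0.7185 m/d
K = v · n / i = 0.7185 × 0.33 / 0.005276 = 44.9 m/d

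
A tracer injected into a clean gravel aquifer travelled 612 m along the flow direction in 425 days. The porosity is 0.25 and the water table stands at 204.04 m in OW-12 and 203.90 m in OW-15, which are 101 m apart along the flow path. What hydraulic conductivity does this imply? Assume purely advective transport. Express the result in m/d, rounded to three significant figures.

260 m/d

Hydraulic gradient i = (204.04 − 203.90) / 101 = 0.14 / 101 = 0.001386
v = L / t = 612 / 425 = 1.440 m/d
K = v · n / i = 1.440 × 0.25 / 0.001386 = 260 m/d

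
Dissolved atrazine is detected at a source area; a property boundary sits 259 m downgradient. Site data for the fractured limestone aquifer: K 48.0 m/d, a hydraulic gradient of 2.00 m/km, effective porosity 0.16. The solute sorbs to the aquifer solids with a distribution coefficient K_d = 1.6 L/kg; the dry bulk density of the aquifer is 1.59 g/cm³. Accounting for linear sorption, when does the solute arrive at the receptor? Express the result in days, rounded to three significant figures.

7300 days

q = Ki = 48.0 × 0.0020 = 0.09600 m/d
v_s = q/n_e = 0.09600/0.16 = 0.6000 m/d
Retardation R = 1 + ρ_b·K_d/n = 1 + 1.59×1.6/0.16 = 16.90
Contaminant velocity v_c = v/R = 0.6000/16.90 = 0.03550 m/d
t = L/v_c = 259/0.03550 = 7295 d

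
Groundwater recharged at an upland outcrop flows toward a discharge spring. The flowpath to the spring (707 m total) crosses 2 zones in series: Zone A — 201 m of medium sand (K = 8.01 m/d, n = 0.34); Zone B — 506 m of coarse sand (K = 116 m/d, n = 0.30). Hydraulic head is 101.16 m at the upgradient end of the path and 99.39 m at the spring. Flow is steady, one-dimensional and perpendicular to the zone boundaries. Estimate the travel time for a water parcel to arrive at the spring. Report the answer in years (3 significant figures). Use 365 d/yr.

10.0 years

Total head drop ΔH = 101.16 − 99.39 = 1.77 m
Steady 1-D flow in series ⇒ the Darcy flux q is identical in every zone and the zone head losses add (resistances L/K in series).
Σ(L/K) = 201/8.01 + 506/116 = 25.09 + 4.362 = 29.46 d
q = ΔH / Σ(L/K) = 1.77 / 29.46 = 0.06009 m/d (same in every zone)
Zone A: v = q/n = 0.06009/0.34 = 0.1767 m/d → t_A = 201/0.1767 = 1137 d
Zone B: v = q/n = 0.06009/0.30 = 0.2003 m/d → t_B = 506/0.2003 = 2526 d
Total t = 1137 + 2526 = 3663 d
   = 3663 / 365 = 10.0 yr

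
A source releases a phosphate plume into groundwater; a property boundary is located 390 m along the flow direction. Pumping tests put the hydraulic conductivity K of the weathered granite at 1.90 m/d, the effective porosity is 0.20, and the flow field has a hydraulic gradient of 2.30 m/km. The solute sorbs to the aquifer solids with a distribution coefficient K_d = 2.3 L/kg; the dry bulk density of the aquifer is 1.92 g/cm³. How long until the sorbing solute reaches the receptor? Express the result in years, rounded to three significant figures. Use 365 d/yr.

1130 years

Darcy flux q = K·i = 1.90 × 0.0023 = 0.004370 m/d
Average linear velocity = 0.004370 / 0.20 = 0.02185 m/d
Retardation R = 1 + ρ_b·K_d/n = 1 + 1.92×2.3/0.20 = 23.08
Contaminant velocity v_c = v/R = 0.02185/23.08 = 9.467e-4 m/d
t = L/v_c = 390/9.467e-4 = 412000 d
   = 412000/365 = 1130 yr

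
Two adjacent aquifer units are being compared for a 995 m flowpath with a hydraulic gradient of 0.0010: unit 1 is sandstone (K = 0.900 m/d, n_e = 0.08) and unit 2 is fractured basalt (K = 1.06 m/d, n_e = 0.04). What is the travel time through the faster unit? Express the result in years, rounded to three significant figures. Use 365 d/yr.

103 years

Unit 1 (sandstone): v = 0.900×0.0010/0.08 = 0.01125 m/d, t = 995/0.01125 = 88440 d
Unit 2 (fractured basalt): v = 1.06×0.0010/0.04 = 0.02650 m/d, t = 995/0.02650 = 37550 d
Faster: 37550 d / 365 = 103 yr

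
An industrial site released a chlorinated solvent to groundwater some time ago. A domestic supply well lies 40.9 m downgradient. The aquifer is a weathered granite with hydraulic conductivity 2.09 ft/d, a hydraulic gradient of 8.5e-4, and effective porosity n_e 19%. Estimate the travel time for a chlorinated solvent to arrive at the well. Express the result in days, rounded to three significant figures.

K = 2.09 ft/d × 0.3048 = 0.6370 m/d
Specific discharge q = 0.6370 × 8.5e-4 = 5.415e-4 m/d
v = Ki/n = 0.6370·8.5e-4/0.19 = 0.002850 m/d
t = L / v = 40.9 / 0.002850 = 14350 d

14400 days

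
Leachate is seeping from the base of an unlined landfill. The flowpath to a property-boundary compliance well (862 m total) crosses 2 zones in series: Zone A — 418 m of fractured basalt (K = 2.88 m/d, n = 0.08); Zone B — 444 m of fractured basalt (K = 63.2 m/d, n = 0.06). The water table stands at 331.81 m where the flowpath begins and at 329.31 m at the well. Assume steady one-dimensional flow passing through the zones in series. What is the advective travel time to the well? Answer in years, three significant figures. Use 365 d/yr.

10.0 years

Total head drop ΔH = 331.81 − 329.31 = 2.50 m
Continuity: the same q passes through each zone, so ΔH = q·Σ(L_j/K_j) — the zones act as resistances in series.
Σ(L/K) = 418/2.88 + 444/63.2 = 145.1 + 7.025 = 152.2 d
q = ΔH / Σ(L/K) = 2.50 / 152.2 = 0.01643 m/d (same in every zone)
Zone A: v = q/n = 0.01643/0.08 = 0.2054 m/d → t_A = 418/0.2054 = 2035 d
Zone B: v = q/n = 0.01643/0.06 = 0.2738 m/d → t_B = 444/0.2738 = 1621 d
Total t = 2035 + 1621 = 3657 d
   = 3657 / 365 = 10.0 yr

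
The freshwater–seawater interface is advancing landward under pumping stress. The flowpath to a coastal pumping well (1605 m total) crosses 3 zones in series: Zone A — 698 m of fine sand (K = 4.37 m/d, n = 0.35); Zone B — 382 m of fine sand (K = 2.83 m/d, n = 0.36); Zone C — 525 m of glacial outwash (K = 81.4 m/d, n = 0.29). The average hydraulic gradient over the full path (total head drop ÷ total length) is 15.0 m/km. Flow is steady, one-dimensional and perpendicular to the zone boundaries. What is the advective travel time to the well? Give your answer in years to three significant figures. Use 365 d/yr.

18.3 years

For zones in series the flux q is common to all zones; the equivalent conductivity is the harmonic (thickness-weighted) mean, K_eq = L_total / Σ(L_j/K_j).
Σ(L/K) = 698/4.37 + 382/2.83 + 525/81.4 = 159.7 + 135.0 + 6.450 = 301.2 d
K_eq = L_total / Σ(L/K) = 1605 / 301.2 = 5.329 m/d
q = K_eq · i = 5.329 × 0.015 = 0.07994 m/d (same in every zone)
Zone A: v = q/n = 0.07994/0.35 = 0.2284 m/d → t_A = 698/0.2284 = 3056 d
Zone B: v = q/n = 0.07994/0.36 = 0.2221 m/d → t_B = 382/0.2221 = 1720 d
Zone C: v = q/n = 0.07994/0.29 = 0.2757 m/d → t_C = 525/0.2757 = 1905 d
Total t = 3056 + 1720 + 1905 = 6681 d
   = 6681 / 365 = 18.3 yr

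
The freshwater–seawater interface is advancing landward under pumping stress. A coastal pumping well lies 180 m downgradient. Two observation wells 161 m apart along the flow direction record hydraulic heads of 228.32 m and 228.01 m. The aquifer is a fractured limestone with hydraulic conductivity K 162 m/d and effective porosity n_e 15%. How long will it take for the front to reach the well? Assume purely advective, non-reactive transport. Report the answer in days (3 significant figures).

86.6 days

Hydraulic gradient i = (228.32 − 228.01) / 161 = 0.31 / 161 = 0.001925
Darcy flux q = K·i = 162 × 0.001925 = 0.3119 m/d
v_s = q/n_e = 0.3119/0.15 = 2.080 m/d
t = L / v = 180 / 2.080 = 86.56 d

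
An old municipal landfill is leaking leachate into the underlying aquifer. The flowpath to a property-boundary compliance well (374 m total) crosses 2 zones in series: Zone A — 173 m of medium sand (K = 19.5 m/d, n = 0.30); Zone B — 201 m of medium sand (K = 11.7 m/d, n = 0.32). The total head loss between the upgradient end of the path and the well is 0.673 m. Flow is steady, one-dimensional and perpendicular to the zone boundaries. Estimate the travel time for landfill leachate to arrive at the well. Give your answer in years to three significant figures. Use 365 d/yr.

12.3 years

Continuity: the same q passes through each zone, so ΔH = q·Σ(L_j/K_j) — the zones act as resistances in series.
Σ(L/K) = 173/19.5 + 201/11.7 = 8.872 + 17.18 = 26.05 d
q = ΔH / Σ(L/K) = 0.673 / 26.05 = 0.02583 m/d (same in every zone)
Zone A: v = q/n = 0.02583/0.30 = 0.08611 m/d → t_A = 173/0.08611 = 2009 d
Zone B: v = q/n = 0.02583/0.32 = 0.08073 m/d → t_B = 201/0.08073 = 2490 d
Total t = 2009 + 2490 = 4499 d
   = 4499 / 365 = 12.3 yr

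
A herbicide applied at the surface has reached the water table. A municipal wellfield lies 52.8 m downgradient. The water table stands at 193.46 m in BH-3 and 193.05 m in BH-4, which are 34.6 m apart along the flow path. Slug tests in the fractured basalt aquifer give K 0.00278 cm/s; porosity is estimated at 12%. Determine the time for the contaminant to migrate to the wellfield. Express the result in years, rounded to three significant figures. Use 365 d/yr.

0.610 years

Hydraulic gradient i = (193.46 − 193.05) / 34.6 = 0.41 / 34.6 = 0.01185
K = 0.00278 cm/s × 864 = 2.402 m/d
q = Ki = 2.402 × 0.01185 = 0.02846 m/d
Average linear velocity = 0.02846 / 0.12 = 0.2372 m/d
t = L / v = 52.8 / 0.2372 = 222.6 d
   = 222.6 / 365 = 0.610 yr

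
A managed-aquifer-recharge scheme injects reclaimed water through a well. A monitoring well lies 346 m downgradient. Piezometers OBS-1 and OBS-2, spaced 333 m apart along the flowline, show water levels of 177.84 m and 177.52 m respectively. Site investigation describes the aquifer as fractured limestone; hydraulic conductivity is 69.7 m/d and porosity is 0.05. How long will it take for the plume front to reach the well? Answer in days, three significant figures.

Hydraulic gradient i = (177.84 − 177.52) / 333 = 0.32 / 333 = 9.610e-4
Specific discharge q = 69.7 × 9.610e-4 = 0.06698 m/d
v = Ki/n = 69.7·9.610e-4/0.05 = 1.340 m/d
t = L / v = 346 / 1.340 = 258.3 d

258 days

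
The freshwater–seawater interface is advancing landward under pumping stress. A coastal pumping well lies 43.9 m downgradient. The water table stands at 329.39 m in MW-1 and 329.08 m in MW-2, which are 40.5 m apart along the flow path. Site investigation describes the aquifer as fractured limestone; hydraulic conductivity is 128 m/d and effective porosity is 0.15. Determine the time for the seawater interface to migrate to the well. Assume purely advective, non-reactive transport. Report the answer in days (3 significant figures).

6.72 days

Hydraulic gradient i = (329.39 − 329.08) / 40.5 = 0.31 / 40.5 = 0.007654
Specific discharge q = 128 × 0.007654 = 0.9798 m/d
v = Ki/n = 128·0.007654/0.15 = 6.532 m/d
t = L / v = 43.9 / 6.532 = 6.721 d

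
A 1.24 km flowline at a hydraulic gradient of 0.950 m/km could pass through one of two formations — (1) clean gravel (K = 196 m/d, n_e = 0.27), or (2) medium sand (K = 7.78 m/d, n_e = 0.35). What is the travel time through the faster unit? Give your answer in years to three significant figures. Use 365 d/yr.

Unit 1 (clean gravel): v = 196×9.5e-4/0.27 = 0.6896 m/d, t = 1240/0.6896 = 1798 d
Unit 2 (medium sand): v = 7.78×9.5e-4/0.35 = 0.02112 m/d, t = 1240/0.02112 = 58720 d
Faster: 1798 d / 365 = 4.93 yr

4.93 years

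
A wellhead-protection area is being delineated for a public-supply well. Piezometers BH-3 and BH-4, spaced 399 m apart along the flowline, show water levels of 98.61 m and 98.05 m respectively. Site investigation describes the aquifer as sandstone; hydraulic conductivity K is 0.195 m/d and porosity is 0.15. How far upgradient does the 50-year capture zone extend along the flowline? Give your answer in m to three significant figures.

33.3 m

Hydraulic gradient i = (98.61 − 98.05) / 399 = 0.56 / 399 = 0.001404
Specific discharge q = 0.195 × 0.001404 = 2.737e-4 m/d
Seepage velocity v = q / n = 2.737e-4 / 0.15 = 0.001825 m/d
T = 50 yr × 365 = 18250 d
L = v × T = 0.001825 × 18250 = 33.30 m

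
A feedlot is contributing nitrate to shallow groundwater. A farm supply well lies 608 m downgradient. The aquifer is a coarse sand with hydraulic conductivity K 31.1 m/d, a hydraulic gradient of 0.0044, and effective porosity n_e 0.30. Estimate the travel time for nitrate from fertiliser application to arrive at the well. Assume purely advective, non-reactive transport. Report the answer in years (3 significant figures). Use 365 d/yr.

Specific discharge q = 31.1 × 0.0044 = 0.1368 m/d
Seepage velocity v = q / n = 0.1368 / 0.30 = 0.4561 m/d
t = L / v = 608 / 0.4561 = 1333 d
   = 1333 / 365 = 3.65 yr

3.65 years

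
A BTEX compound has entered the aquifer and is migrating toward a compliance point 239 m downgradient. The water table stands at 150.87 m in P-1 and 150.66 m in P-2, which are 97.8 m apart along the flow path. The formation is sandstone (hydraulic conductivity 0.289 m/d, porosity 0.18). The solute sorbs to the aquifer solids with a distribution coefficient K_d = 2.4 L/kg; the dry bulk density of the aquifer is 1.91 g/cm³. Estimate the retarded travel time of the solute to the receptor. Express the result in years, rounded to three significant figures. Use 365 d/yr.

Hydraulic gradient i = (150.87 − 150.66) / 97.8 = 0.21 / 97.8 = 0.002147
Darcy flux q = K·i = 0.289 × 0.002147 = 6.206e-4 m/d
Seepage velocity v = q / n = 6.206e-4 / 0.18 = 0.003448 m/d
Retardation R = 1 + ρ_b·K_d/n = 1 + 1.91×2.4/0.18 = 26.47
Contaminant velocity v_c = v/R = 0.003448/26.47 = 1.303e-4 m/d
t = L/v_c = 239/1.303e-4 = 1.835e6 d
   = 1.835e6/365 = 5030 yr

5030 years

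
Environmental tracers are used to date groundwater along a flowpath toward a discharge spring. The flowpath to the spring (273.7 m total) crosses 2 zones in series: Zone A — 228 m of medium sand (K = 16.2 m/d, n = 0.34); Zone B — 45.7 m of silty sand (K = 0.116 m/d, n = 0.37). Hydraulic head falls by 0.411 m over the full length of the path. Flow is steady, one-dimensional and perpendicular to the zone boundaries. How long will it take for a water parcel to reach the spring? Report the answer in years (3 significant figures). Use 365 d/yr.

257 years

Continuity: the same q passes through each zone, so ΔH = q·Σ(L_j/K_j) — the zones act as resistances in series.
Σ(L/K) = 228/16.2 + 45.7/0.116 = 14.07 + 394.0 = 408.0 d
q = ΔH / Σ(L/K) = 0.411 / 408.0 = 0.001007 m/d (same in every zone)
Zone A: v = q/n = 0.001007/0.34 = 0.002963 m/d → t_A = 228/0.002963 = 76960 d
Zone B: v = q/n = 0.001007/0.37 = 0.002722 m/d → t_B = 45.7/0.002722 = 16790 d
Total t = 76960 + 16790 = 93750 d
   = 93750 / 365 = 257 yr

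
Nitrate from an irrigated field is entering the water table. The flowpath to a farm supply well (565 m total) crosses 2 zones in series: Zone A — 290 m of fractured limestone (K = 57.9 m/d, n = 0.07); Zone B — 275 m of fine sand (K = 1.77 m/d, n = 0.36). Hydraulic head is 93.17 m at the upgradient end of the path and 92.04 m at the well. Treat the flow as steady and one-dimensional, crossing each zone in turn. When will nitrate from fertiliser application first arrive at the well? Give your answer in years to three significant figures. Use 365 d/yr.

Total head drop ΔH = 93.17 − 92.04 = 1.13 m
Continuity: the same q passes through each zone, so ΔH = q·Σ(L_j/K_j) — the zones act as resistances in series.
Σ(L/K) = 290/57.9 + 275/1.77 = 5.009 + 155.4 = 160.4 d
q = ΔH / Σ(L/K) = 1.13 / 160.4 = 0.007046 m/d (same in every zone)
Zone A: v = q/n = 0.007046/0.07 = 0.1007 m/d → t_A = 290/0.1007 = 2881 d
Zone B: v = q/n = 0.007046/0.36 = 0.01957 m/d → t_B = 275/0.01957 = 14050 d
Total t = 2881 + 14050 = 16930 d
   = 16930 / 365 = 46.4 yr

46.4 years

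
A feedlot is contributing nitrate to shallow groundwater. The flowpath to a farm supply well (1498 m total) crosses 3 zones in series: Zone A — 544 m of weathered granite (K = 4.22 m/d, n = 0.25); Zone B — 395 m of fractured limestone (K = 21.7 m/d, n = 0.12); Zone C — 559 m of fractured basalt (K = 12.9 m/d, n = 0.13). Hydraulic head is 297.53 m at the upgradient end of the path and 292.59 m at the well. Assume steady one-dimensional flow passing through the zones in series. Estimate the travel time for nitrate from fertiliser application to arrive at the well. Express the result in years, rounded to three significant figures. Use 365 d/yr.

27.0 years

Total head drop ΔH = 297.53 − 292.59 = 4.94 m
Continuity: the same q passes through each zone, so ΔH = q·Σ(L_j/K_j) — the zones act as resistances in series.
Σ(L/K) = 544/4.22 + 395/21.7 + 559/12.9 = 128.9 + 18.20 + 43.33 = 190.4 d
q = ΔH / Σ(L/K) = 4.94 / 190.4 = 0.02594 m/d (same in every zone)
Zone A: v = q/n = 0.02594/0.25 = 0.1038 m/d → t_A = 544/0.1038 = 5243 d
Zone B: v = q/n = 0.02594/0.12 = 0.2162 m/d → t_B = 395/0.2162 = 1827 d
Zone C: v = q/n = 0.02594/0.13 = 0.1995 m/d → t_C = 559/0.1995 = 2802 d
Total t = 5243 + 1827 + 2802 = 9872 d
   = 9872 / 365 = 27.0 yr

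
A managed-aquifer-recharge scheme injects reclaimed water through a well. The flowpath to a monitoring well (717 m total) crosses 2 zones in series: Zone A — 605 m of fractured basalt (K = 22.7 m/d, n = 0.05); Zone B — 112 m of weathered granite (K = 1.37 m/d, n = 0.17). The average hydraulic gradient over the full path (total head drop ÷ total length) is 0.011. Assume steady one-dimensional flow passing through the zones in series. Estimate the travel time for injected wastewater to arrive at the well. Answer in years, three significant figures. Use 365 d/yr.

1.86 years

For zones in series the flux q is common to all zones; the equivalent conductivity is the harmonic (thickness-weighted) mean, K_eq = L_total / Σ(L_j/K_j).
Σ(L/K) = 605/22.7 + 112/1.37 = 26.65 + 81.75 = 108.4 d
K_eq = L_total / Σ(L/K) = 717 / 108.4 = 6.614 m/d
q = K_eq · i = 6.614 × 0.011 = 0.07276 m/d (same in every zone)
Zone A: v = q/n = 0.07276/0.05 = 1.455 m/d → t_A = 605/1.455 = 415.8 d
Zone B: v = q/n = 0.07276/0.17 = 0.4280 m/d → t_B = 112/0.4280 = 261.7 d
Total t = 415.8 + 261.7 = 677.5 d
   = 677.5 / 365 = 1.86 yr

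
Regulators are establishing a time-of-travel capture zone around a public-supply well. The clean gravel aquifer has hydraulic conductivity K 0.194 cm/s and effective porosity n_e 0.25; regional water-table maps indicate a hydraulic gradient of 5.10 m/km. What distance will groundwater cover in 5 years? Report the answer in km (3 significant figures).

6.24 km

K = 0.194 cm/s × 864 = 167.6 m/d
Darcy flux q = K·i = 167.6 × 0.0051 = 0.8548 m/d
Seepage velocity v = q / n = 0.8548 / 0.25 = 3.419 m/d
T = 5 yr × 365 = 1825 d
L = v × T = 3.419 × 1825 = 6240 m
   = 6.24 km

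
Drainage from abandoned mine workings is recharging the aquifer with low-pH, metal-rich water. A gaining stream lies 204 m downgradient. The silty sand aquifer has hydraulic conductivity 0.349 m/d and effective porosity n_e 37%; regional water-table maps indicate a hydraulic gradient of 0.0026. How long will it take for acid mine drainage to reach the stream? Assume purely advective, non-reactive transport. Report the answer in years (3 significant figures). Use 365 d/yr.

228 years

Specific discharge q = 0.349 × 0.0026 = 9.074e-4 m/d
Seepage velocity v = q / n = 9.074e-4 / 0.37 = 0.002452 m/d
t = L / v = 204 / 0.002452 = 83180 d
   = 83180 / 365 = 228 yr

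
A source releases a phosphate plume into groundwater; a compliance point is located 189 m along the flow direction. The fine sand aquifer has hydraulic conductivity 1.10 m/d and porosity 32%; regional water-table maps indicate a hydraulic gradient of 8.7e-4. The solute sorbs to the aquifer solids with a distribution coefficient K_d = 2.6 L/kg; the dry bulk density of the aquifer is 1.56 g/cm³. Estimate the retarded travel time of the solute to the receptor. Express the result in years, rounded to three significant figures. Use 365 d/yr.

2370 years

Darcy flux q = K·i = 1.10 × 8.7e-4 = 9.570e-4 m/d
Average linear velocity = 9.570e-4 / 0.32 = 0.002991 m/d
Retardation R = 1 + ρ_b·K_d/n = 1 + 1.56×2.6/0.32 = 13.68
Contaminant velocity v_c = v/R = 0.002991/13.68 = 2.187e-4 m/d
t = L/v_c = 189/2.187e-4 = 864200 d
   = 864200/365 = 2370 yr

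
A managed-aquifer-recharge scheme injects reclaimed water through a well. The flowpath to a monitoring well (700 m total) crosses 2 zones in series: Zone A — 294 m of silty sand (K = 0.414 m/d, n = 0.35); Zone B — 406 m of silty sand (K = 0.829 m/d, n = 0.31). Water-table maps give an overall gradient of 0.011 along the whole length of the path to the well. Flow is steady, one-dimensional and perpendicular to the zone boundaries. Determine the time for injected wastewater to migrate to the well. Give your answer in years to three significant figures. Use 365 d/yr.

97.7 years

For zones in series the flux q is common to all zones; the equivalent conductivity is the harmonic (thickness-weighted) mean, K_eq = L_total / Σ(L_j/K_j).
Σ(L/K) = 294/0.414 + 406/0.829 = 710.1 + 489.7 = 1200 d
K_eq = L_total / Σ(L/K) = 700 / 1200 = 0.5834 m/d
q = K_eq · i = 0.5834 × 0.011 = 0.006417 m/d (same in every zone)
Zone A: v = q/n = 0.006417/0.35 = 0.01833 m/d → t_A = 294/0.01833 = 16030 d
Zone B: v = q/n = 0.006417/0.31 = 0.02070 m/d → t_B = 406/0.02070 = 19610 d
Total t = 16030 + 19610 = 35650 d
   = 35650 / 365 = 97.7 yr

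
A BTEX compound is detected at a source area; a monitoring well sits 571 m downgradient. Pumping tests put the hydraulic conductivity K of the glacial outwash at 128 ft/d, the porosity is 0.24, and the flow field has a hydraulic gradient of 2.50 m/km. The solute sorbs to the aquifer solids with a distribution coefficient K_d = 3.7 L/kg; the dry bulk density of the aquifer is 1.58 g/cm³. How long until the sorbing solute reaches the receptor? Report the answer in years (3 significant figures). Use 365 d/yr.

K = 128 ft/d × 0.3048 = 39.01 m/d
Darcy flux q = K·i = 39.01 × 0.0025 = 0.09754 m/d
v_s = q/n_e = 0.09754/0.24 = 0.4064 m/d
Retardation R = 1 + ρ_b·K_d/n = 1 + 1.58×3.7/0.24 = 25.36
Contaminant velocity v_c = v/R = 0.4064/25.36 = 0.01603 m/d
t = L/v_c = 571/0.01603 = 35630 d
   = 35630/365 = 97.6 yr

97.6 years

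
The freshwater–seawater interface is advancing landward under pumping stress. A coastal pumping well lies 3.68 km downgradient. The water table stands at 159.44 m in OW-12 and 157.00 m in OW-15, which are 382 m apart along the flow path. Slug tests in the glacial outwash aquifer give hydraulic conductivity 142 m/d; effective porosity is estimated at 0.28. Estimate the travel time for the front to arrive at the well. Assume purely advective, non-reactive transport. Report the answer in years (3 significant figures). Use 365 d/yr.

Hydraulic gradient i = (159.44 − 157.00) / 382 = 2.44 / 382 = 0.006387
Darcy flux q = K·i = 142 × 0.006387 = 0.9070 m/d
Seepage velocity v = q / n = 0.9070 / 0.28 = 3.239 m/d
L = 3.68 km = 3680 m
t = L / v = 3680 / 3.239 = 1136 d
   = 1136 / 365 = 3.11 yr

3.11 years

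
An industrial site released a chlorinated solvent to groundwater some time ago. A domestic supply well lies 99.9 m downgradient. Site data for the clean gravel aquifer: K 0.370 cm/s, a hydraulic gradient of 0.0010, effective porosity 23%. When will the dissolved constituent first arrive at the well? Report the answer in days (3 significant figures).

K = 0.370 cm/s × 864 = 319.7 m/d
Darcy flux q = K·i = 319.7 × 0.0010 = 0.3197 m/d
v = Ki/n = 319.7·0.0010/0.23 = 1.390 m/d
t = L / v = 99.9 / 1.390 = 71.88 d

71.9 days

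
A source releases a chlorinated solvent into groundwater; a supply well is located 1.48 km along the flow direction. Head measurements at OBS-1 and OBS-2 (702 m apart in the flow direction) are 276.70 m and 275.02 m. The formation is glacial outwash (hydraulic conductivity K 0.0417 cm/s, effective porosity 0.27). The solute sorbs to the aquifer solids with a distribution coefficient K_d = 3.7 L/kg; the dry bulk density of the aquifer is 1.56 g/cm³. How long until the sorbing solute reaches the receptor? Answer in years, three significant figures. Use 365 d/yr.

Hydraulic gradient i = (276.70 − 275.02) / 702 = 1.68 / 702 = 0.002393
K = 0.0417 cm/s × 864 = 36.03 m/d
Specific discharge q = 36.03 × 0.002393 = 0.08622 m/d
Average linear velocity = 0.08622 / 0.27 = 0.3193 m/d
Retardation R = 1 + ρ_b·K_d/n = 1 + 1.56×3.7/0.27 = 22.38
Contaminant velocity v_c = v/R = 0.3193/22.38 = 0.01427 m/d
L = 1.48 km = 1480 m
t = L/v_c = 1480/0.01427 = 103700 d
   = 103700/365 = 284 yr

284 years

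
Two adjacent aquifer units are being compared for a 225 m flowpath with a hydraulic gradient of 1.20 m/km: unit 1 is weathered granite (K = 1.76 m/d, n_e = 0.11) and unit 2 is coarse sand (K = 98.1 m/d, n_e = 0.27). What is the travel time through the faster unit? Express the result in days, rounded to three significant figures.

516 days

Unit 1 (weathered granite): v = 1.76×0.0012/0.11 = 0.01920 m/d, t = 225/0.01920 = 11720 d
Unit 2 (coarse sand): v = 98.1×0.0012/0.27 = 0.4360 m/d, t = 225/0.4360 = 516.1 d
Faster unit: t = 516 d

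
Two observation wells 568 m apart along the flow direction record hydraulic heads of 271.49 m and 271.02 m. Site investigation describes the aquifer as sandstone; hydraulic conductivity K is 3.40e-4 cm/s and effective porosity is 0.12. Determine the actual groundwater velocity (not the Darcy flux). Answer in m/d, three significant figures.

Hydraulic gradient i = (271.49 − 271.02) / 568 = 0.47 / 568 = 8.275e-4
K = 3.40e-4 cm/s × 864 = 0.2938 m/d
Darcy flux q = K·i = 0.2938 × 8.275e-4 = 2.431e-4 m/d
Average linear velocity = 2.431e-4 / 0.12 = 0.002026 m/d

0.00203 m/d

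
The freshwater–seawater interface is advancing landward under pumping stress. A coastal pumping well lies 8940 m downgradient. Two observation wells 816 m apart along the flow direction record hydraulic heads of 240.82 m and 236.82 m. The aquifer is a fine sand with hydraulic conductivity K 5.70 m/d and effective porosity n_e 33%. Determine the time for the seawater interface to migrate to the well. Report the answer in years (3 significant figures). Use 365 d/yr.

289 years

Hydraulic gradient i = (240.82 − 236.82) / 816 = 4.00 / 816 = 0.004902
Darcy flux q = K·i = 5.70 × 0.004902 = 0.02794 m/d
v_s = q/n_e = 0.02794/0.33 = 0.08467 m/d
t = L / v = 8940 / 0.08467 = 105600 d
   = 105600 / 365 = 289 yr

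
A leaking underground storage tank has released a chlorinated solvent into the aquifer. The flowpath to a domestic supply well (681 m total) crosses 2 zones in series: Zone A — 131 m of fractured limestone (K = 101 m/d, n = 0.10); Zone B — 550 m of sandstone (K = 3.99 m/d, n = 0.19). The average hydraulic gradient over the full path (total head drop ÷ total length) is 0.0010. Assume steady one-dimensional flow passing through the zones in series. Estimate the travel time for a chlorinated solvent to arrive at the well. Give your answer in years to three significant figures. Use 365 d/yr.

Continuity: the same q passes through each zone, so ΔH = q·Σ(L_j/K_j) — the zones act as resistances in series.
Σ(L/K) = 131/101 + 550/3.99 = 1.297 + 137.8 = 139.1 d
K_eq = L_total / Σ(L/K) = 681 / 139.1 = 4.894 m/d
q = K_eq · i = 4.894 × 0.0010 = 0.004894 m/d (same in every zone)
Zone A: v = q/n = 0.004894/0.10 = 0.04894 m/d → t_A = 131/0.04894 = 2677 d
Zone B: v = q/n = 0.004894/0.19 = 0.02576 m/d → t_B = 550/0.02576 = 21350 d
Total t = 2677 + 21350 = 24030 d
   = 24030 / 365 = 65.8 yr

65.8 years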